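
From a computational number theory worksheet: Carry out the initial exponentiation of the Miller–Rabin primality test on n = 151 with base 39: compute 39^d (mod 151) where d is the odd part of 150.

n − 1 = 150 = 2^1 · 75, so s = 1 and d = 75.
Repeated squaring mod 151: 39^1 ≡ 39, 39^2 ≡ 11, 39^4 ≡ 121, 39^8 ≡ 145, 39^16 ≡ 36, 39^32 ≡ 88, 39^64 ≡ 43.
75 = 64 + 8 + 2 + 1, so 39^75 ≡ 43·145·11·39 ≡ 1 (mod 151).

1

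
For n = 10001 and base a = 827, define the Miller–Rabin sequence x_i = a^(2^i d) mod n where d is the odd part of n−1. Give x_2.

n − 1 = 10000 = 2^4 · 625, so s = 4 and d = 625.
x_0 = 827^625 mod 10001 = 4550.
x_1 = 4550^2 mod 10001 = 430.
x_2 = 430^2 mod 10001 = 4882.

4882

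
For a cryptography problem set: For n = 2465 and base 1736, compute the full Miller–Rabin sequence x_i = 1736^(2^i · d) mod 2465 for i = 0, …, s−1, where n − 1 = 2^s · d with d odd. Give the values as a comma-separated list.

1596, 871, 1886, 1, 1

n − 1 = 2464 = 2^5 · 77, so s = 5 and d = 77.
x_0 = 1736^77 mod 2465 = 1596.
x_1 = 1596^2 mod 2465 = 871.
x_2 = 871^2 mod 2465 = 1886.
x_3 = 1886^2 mod 2465 = 1.
x_4 = 1^2 mod 2465 = 1.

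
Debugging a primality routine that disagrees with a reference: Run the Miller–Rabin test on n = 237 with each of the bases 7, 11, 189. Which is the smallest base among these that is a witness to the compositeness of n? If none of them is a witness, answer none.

7

n − 1 = 236 = 2^2 · 59, so s = 2 and d = 59.
Base 7: x_0 = 7^59 mod 237 = 133. x_0 is neither 1 nor 236, so continue squaring. x_1 = 133^2 mod 237 = 151. Reached i = s−1 = 1 without hitting −1: 7 is a Miller–Rabin witness and 237 is composite.
Base 11: x_0 = 11^59 mod 237 = 92. x_0 is neither 1 nor 236, so continue squaring. x_1 = 92^2 mod 237 = 169. Reached i = s−1 = 1 without hitting −1: 11 is a Miller–Rabin witness and 237 is composite.
Base 189: x_0 = 189^59 mod 237 = 207. x_0 is neither 1 nor 236, so continue squaring. x_1 = 207^2 mod 237 = 189. Reached i = s−1 = 1 without hitting −1: 189 is a Miller–Rabin witness and 237 is composite.
The smallest witness among the given bases is 7.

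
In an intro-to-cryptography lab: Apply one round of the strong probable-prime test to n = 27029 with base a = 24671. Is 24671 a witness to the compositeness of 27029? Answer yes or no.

n − 1 = 27028 = 2^2 · 6757, so s = 2 and d = 6757.
Repeated squaring mod 27029: 24671^1 ≡ 24671, 24671^2 ≡ 19219, 24671^4 ≡ 18676, 24671^8 ≡ 10760, 24671^16 ≡ 12393, 24671^32 ≡ 7671, 24671^64 ≡ 2108, 24671^128 ≡ 10908, 24671^256 ≡ 2806, 24671^512 ≡ 8197, 24671^1024 ≡ 23744, 24671^2048 ≡ 6654, 24671^4096 ≡ 2214.
6757 = 4096 + 2048 + 512 + 64 + 32 + 4 + 1, so 24671^6757 ≡ 2214·6654·8197·2108·7671·18676·24671 ≡ 5986 (mod 27029).
x_0 = 24671^6757 mod 27029 = 5986.
x_0 is neither 1 nor 27028, so continue squaring.
x_1 = 5986^2 mod 27029 = 18771.
Reached i = s−1 = 1 without hitting −1: 24671 is a Miller–Rabin witness and 27029 is composite.

yes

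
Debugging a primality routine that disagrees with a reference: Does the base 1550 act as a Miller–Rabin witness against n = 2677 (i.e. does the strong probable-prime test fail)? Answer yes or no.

no

n − 1 = 2676 = 2^2 · 669, so s = 2 and d = 669.
x_0 = 1550^669 mod 2677 = 1.
x_0 = 1, so 1550 is not a witness.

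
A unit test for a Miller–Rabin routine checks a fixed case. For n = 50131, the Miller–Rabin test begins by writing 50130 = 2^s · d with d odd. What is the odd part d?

Halving: 50130 → 25065; 25065 is odd.
So 50130 = 2^1 · 25065.

25065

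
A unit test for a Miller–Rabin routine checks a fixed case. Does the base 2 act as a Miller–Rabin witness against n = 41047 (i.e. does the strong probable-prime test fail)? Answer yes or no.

n − 1 = 41046 = 2^1 · 20523, so s = 1 and d = 20523.
x_0 = 2^20523 mod 41047 = 1.
x_0 = 1, so 2 is not a witness.

no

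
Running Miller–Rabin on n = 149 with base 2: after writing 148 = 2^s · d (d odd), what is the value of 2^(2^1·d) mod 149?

n − 1 = 148 = 2^2 · 37, so s = 2 and d = 37.
x_0 = 2^37 mod 149 = 105.
x_1 = 105^2 mod 149 = 148.

148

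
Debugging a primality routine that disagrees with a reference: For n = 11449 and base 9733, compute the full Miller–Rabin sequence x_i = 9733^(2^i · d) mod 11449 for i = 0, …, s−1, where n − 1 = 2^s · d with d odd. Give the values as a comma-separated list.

2567, 6314, 1178

n − 1 = 11448 = 2^3 · 1431, so s = 3 and d = 1431.
x_0 = 9733^1431 mod 11449 = 2567.
x_1 = 2567^2 mod 11449 = 6314.
x_2 = 6314^2 mod 11449 = 1178.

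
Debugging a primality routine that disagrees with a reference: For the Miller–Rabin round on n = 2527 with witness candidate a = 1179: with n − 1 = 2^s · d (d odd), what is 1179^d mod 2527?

1217

n − 1 = 2526 = 2^1 · 1263, so s = 1 and d = 1263.
1179^1263 mod 2527 = 1217.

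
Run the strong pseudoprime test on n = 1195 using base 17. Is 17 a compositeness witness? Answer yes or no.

n − 1 = 1194 = 2^1 · 597, so s = 1 and d = 597.
x_0 = 17^597 mod 1195 = 767.
x_0 ∉ {1, 1194} and s = 1, so 17 is a Miller–Rabin witness and 1195 is composite.

yes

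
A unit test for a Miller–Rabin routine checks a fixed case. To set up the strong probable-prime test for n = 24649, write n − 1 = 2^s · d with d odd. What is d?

3081

Halving: 24648 → 12324 → 6162 → 3081; 3081 is odd.
So 24648 = 2^3 · 3081.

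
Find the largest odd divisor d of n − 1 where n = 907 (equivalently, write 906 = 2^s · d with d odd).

453

Halving: 906 → 453; 453 is odd.
So 906 = 2^1 · 453.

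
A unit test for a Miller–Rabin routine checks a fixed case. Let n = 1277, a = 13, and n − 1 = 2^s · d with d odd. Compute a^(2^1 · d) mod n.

n − 1 = 1276 = 2^2 · 319, so s = 2 and d = 319.
Repeated squaring mod 1277: 13^1 ≡ 13, 13^2 ≡ 169, 13^4 ≡ 467, 13^8 ≡ 999, 13^16 ≡ 664, 13^32 ≡ 331, 13^64 ≡ 1016, 13^128 ≡ 440, 13^256 ≡ 773.
319 = 256 + 32 + 16 + 8 + 4 + 2 + 1, so 13^319 ≡ 773·331·664·999·467·169·13 ≡ 1 (mod 1277).
x_0 = 1.
x_1 = 1^2 mod 1277 = 1.

1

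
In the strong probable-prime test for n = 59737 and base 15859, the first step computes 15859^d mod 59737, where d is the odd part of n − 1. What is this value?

54692

n − 1 = 59736 = 2^3 · 7467, so s = 3 and d = 7467.
15859^7467 mod 59737 = 54692.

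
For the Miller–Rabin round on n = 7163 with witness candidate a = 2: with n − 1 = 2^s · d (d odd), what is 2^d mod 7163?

4361

n − 1 = 7162 = 2^1 · 3581, so s = 1 and d = 3581.
2^3581 mod 7163 = 4361.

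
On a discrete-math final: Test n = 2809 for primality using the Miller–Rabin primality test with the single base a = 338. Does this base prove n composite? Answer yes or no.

no

n − 1 = 2808 = 2^3 · 351, so s = 3 and d = 351.
Repeated squaring mod 2809: 338^1 ≡ 338, 338^2 ≡ 1884, 338^4 ≡ 1689, 338^8 ≡ 1586, 338^16 ≡ 1341, 338^32 ≡ 521, 338^64 ≡ 1777, 338^128 ≡ 413, 338^256 ≡ 2029.
351 = 256 + 64 + 16 + 8 + 4 + 2 + 1, so 338^351 ≡ 2029·1777·1341·1586·1689·1884·338 ≡ 500 (mod 2809).
x_0 = 338^351 mod 2809 = 500.
x_0 is neither 1 nor 2808, so continue squaring.
x_1 = 500^2 mod 2809 = 2808.
x_1 ≡ −1, so 338 is not a witness.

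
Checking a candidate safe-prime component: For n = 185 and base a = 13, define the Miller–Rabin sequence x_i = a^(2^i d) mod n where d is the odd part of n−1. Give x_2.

n − 1 = 184 = 2^3 · 23, so s = 3 and d = 23.
x_0 = 13^23 mod 185 = 2.
x_1 = 2^2 mod 185 = 4.
x_2 = 4^2 mod 185 = 16.

16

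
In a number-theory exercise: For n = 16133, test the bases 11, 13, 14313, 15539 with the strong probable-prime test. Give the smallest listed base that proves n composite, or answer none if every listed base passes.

11

n − 1 = 16132 = 2^2 · 4033, so s = 2 and d = 4033.
Base 11: x_0 = 11^4033 mod 16133 = 11. x_0 is neither 1 nor 16132, so continue squaring. x_1 = 11^2 mod 16133 = 121. Reached i = s−1 = 1 without hitting −1: 11 is a Miller–Rabin witness and 16133 is composite.
Base 13: x_0 = 13^4033 mod 16133 = 13. x_0 is neither 1 nor 16132, so continue squaring. x_1 = 13^2 mod 16133 = 169. Reached i = s−1 = 1 without hitting −1: 13 is a Miller–Rabin witness and 16133 is composite.
Base 14313: x_0 = 14313^4033 mod 16133 = 14313. x_0 is neither 1 nor 16132, so continue squaring. x_1 = 14313^2 mod 16133 = 5135. Reached i = s−1 = 1 without hitting −1: 14313 is a Miller–Rabin witness and 16133 is composite.
Base 15539: x_0 = 15539^4033 mod 16133 = 15539. x_0 is neither 1 nor 16132, so continue squaring. x_1 = 15539^2 mod 16133 = 14043. Reached i = s−1 = 1 without hitting −1: 15539 is a Miller–Rabin witness and 16133 is composite.
The smallest witness among the given bases is 11.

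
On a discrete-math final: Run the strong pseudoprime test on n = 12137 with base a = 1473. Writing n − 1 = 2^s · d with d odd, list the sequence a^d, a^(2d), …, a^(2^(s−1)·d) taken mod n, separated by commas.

9218, 387, 4125

n − 1 = 12136 = 2^3 · 1517, so s = 3 and d = 1517.
x_0 = 1473^1517 mod 12137 = 9218.
x_1 = 9218^2 mod 12137 = 387.
x_2 = 387^2 mod 12137 = 4125.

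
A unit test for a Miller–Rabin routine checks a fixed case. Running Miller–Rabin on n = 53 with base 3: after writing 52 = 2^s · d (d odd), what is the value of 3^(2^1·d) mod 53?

52

n − 1 = 52 = 2^2 · 13, so s = 2 and d = 13.
x_0 = 3^13 mod 53 = 30.
x_1 = 30^2 mod 53 = 52.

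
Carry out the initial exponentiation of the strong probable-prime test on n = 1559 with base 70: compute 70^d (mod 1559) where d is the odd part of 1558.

n − 1 = 1558 = 2^1 · 779, so s = 1 and d = 779.
70^779 mod 1559 = 1.

1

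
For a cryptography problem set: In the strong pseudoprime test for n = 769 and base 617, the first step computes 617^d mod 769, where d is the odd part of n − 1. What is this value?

n − 1 = 768 = 2^8 · 3, so s = 8 and d = 3.
617^3 mod 769 = 215.

215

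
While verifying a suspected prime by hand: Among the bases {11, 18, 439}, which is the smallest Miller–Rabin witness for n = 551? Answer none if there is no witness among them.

11

n − 1 = 550 = 2^1 · 275, so s = 1 and d = 275.
Base 11: x_0 = 11^275 mod 551 = 520. x_0 ∉ {1, 550} and s = 1, so 11 is a Miller–Rabin witness and 551 is composite.
Base 18: x_0 = 18^275 mod 551 = 379. x_0 ∉ {1, 550} and s = 1, so 18 is a Miller–Rabin witness and 551 is composite.
Base 439: x_0 = 439^275 mod 551 = 13. x_0 ∉ {1, 550} and s = 1, so 439 is a Miller–Rabin witness and 551 is composite.
The smallest witness among the given bases is 11.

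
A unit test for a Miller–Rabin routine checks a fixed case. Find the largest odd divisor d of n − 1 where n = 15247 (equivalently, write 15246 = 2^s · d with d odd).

7623

Halving: 15246 → 7623; 7623 is odd.
So 15246 = 2^1 · 7623.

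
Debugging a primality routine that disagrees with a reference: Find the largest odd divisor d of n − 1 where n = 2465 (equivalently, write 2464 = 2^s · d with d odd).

77

Halving: 2464 → 1232 → 616 → 308 → 154 → 77; 77 is odd.
So 2464 = 2^5 · 77.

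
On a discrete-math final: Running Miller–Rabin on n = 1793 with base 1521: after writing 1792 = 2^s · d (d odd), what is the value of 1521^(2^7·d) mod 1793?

n − 1 = 1792 = 2^8 · 7, so s = 8 and d = 7.
x_0 = 1521^7 mod 1793 = 966.
x_1 = 966^2 mod 1793 = 796.
x_2 = 796^2 mod 1793 = 687.
x_3 = 687^2 mod 1793 = 410.
x_4 = 410^2 mod 1793 = 1351.
x_5 = 1351^2 mod 1793 = 1720.
x_6 = 1720^2 mod 1793 = 1743.
x_7 = 1743^2 mod 1793 = 707.

707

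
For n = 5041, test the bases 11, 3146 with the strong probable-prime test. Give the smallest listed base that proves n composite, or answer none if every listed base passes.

n − 1 = 5040 = 2^4 · 315, so s = 4 and d = 315.
Base 11: x_0 = 11^315 mod 5041 = 5040. x_0 = 5040 ≡ −1, so 11 is not a witness.
Base 3146: x_0 = 3146^315 mod 5041 = 5040. x_0 = 5040 ≡ −1, so 3146 is not a witness.
No listed base is a witness for 5041.

none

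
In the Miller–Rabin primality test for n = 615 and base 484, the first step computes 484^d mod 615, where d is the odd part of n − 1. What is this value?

244

n − 1 = 614 = 2^1 · 307, so s = 1 and d = 307.
484^307 mod 615 = 244.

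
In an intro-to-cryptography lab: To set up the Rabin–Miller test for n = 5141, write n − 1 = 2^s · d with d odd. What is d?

1285

Halving: 5140 → 2570 → 1285; 1285 is odd.
So 5140 = 2^2 · 1285.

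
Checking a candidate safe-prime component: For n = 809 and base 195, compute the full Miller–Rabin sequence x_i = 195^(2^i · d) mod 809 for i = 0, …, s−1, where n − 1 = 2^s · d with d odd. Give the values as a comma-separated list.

570, 491, 808

n − 1 = 808 = 2^3 · 101, so s = 3 and d = 101.
x_0 = 195^101 mod 809 = 570.
x_1 = 570^2 mod 809 = 491.
x_2 = 491^2 mod 809 = 808.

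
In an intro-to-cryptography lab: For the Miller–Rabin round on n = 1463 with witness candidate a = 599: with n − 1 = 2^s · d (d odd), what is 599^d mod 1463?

1325

n − 1 = 1462 = 2^1 · 731, so s = 1 and d = 731.
Repeated squaring mod 1463: 599^1 ≡ 599, 599^2 ≡ 366, 599^4 ≡ 823, 599^8 ≡ 1423, 599^16 ≡ 137, 599^32 ≡ 1213, 599^64 ≡ 1054, 599^128 ≡ 499, 599^256 ≡ 291, 599^512 ≡ 1290.
731 = 512 + 128 + 64 + 16 + 8 + 2 + 1, so 599^731 ≡ 1290·499·1054·137·1423·366·599 ≡ 1325 (mod 1463).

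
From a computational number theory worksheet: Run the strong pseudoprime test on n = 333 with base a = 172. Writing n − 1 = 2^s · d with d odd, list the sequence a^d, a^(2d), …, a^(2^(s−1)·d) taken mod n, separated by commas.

244, 262

n − 1 = 332 = 2^2 · 83, so s = 2 and d = 83.
x_0 = 172^83 mod 333 = 244.
x_1 = 244^2 mod 333 = 262.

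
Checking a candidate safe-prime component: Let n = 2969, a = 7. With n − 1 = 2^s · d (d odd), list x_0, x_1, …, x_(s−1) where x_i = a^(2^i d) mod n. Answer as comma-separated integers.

2005, 2968, 1

n − 1 = 2968 = 2^3 · 371, so s = 3 and d = 371.
x_0 = 7^371 mod 2969 = 2005.
x_1 = 2005^2 mod 2969 = 2968.
x_2 = 2968^2 mod 2969 = 1.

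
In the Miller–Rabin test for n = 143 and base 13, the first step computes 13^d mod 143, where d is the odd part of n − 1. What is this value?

13

n − 1 = 142 = 2^1 · 71, so s = 1 and d = 71.
Repeated squaring mod 143: 13^1 ≡ 13, 13^2 ≡ 26, 13^4 ≡ 104, 13^8 ≡ 91, 13^16 ≡ 130, 13^32 ≡ 26, 13^64 ≡ 104.
71 = 64 + 4 + 2 + 1, so 13^71 ≡ 104·104·26·13 ≡ 13 (mod 143).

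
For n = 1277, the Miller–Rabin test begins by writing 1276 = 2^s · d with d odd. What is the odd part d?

Halving: 1276 → 638 → 319; 319 is odd.
So 1276 = 2^2 · 319.

319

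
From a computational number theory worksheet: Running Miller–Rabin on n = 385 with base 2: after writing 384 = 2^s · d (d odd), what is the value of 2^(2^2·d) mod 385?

246

n − 1 = 384 = 2^7 · 3, so s = 7 and d = 3.
x_0 = 2^3 mod 385 = 8.
x_1 = 8^2 mod 385 = 64.
x_2 = 64^2 mod 385 = 246.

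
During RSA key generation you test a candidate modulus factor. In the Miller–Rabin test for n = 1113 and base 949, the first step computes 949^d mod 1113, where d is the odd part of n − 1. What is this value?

340

n − 1 = 1112 = 2^3 · 139, so s = 3 and d = 139.
949^139 mod 1113 = 340.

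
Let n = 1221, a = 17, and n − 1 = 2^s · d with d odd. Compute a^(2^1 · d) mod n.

1057

n − 1 = 1220 = 2^2 · 305, so s = 2 and d = 305.
x_0 = 17^305 mod 1221 = 494.
x_1 = 494^2 mod 1221 = 1057.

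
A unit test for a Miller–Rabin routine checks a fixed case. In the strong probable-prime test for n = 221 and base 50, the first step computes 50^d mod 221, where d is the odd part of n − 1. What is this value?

n − 1 = 220 = 2^2 · 55, so s = 2 and d = 55.
50^55 mod 221 = 67.

67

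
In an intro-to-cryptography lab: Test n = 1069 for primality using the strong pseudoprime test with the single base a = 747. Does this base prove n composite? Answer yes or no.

no

n − 1 = 1068 = 2^2 · 267, so s = 2 and d = 267.
Repeated squaring mod 1069: 747^1 ≡ 747, 747^2 ≡ 1060, 747^4 ≡ 81, 747^8 ≡ 147, 747^16 ≡ 229, 747^32 ≡ 60, 747^64 ≡ 393, 747^128 ≡ 513, 747^256 ≡ 195.
267 = 256 + 8 + 2 + 1, so 747^267 ≡ 195·147·1060·747 ≡ 249 (mod 1069).
x_0 = 747^267 mod 1069 = 249.
x_0 is neither 1 nor 1068, so continue squaring.
x_1 = 249^2 mod 1069 = 1068.
x_1 ≡ −1, so 747 is not a witness.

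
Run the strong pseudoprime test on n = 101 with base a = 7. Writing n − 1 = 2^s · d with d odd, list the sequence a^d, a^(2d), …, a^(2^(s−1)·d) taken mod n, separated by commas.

10, 100

n − 1 = 100 = 2^2 · 25, so s = 2 and d = 25.
x_0 = 7^25 mod 101 = 10.
x_1 = 10^2 mod 101 = 100.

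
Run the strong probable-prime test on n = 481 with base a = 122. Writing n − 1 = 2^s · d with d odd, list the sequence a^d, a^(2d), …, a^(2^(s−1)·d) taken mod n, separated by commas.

73, 38, 1, 1, 1

n − 1 = 480 = 2^5 · 15, so s = 5 and d = 15.
x_0 = 122^15 mod 481 = 73.
x_1 = 73^2 mod 481 = 38.
x_2 = 38^2 mod 481 = 1.
x_3 = 1^2 mod 481 = 1.
x_4 = 1^2 mod 481 = 1.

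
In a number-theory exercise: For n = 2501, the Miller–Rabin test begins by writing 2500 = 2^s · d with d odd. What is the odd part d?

Halving: 2500 → 1250 → 625; 625 is odd.
So 2500 = 2^2 · 625.

625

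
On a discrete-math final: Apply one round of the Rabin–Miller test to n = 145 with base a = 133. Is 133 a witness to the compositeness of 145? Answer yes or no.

no

n − 1 = 144 = 2^4 · 9, so s = 4 and d = 9.
Repeated squaring mod 145: 133^1 ≡ 133, 133^2 ≡ 144, 133^4 ≡ 1, 133^8 ≡ 1.
9 = 8 + 1, so 133^9 ≡ 1·133 ≡ 133 (mod 145).
x_0 = 133^9 mod 145 = 133.
x_0 is neither 1 nor 144, so continue squaring.
x_1 = 133^2 mod 145 = 144.
x_1 ≡ −1, so 133 is not a witness.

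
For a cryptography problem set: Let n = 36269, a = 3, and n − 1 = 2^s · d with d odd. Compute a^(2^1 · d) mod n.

n − 1 = 36268 = 2^2 · 9067, so s = 2 and d = 9067.
x_0 = 3^9067 mod 36269 = 22334.
x_1 = 22334^2 mod 36269 = 36268.

36268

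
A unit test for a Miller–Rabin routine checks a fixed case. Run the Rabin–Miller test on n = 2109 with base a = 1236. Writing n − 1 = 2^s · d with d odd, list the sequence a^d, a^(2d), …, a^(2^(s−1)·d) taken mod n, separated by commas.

1863, 1464

n − 1 = 2108 = 2^2 · 527, so s = 2 and d = 527.
x_0 = 1236^527 mod 2109 = 1863.
x_1 = 1863^2 mod 2109 = 1464.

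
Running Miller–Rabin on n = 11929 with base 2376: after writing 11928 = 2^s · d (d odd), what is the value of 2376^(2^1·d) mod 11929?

n − 1 = 11928 = 2^3 · 1491, so s = 3 and d = 1491.
Repeated squaring mod 11929: 2376^1 ≡ 2376, 2376^2 ≡ 2959, 2376^4 ≡ 11724, 2376^8 ≡ 6238, 2376^16 ≡ 246, 2376^32 ≡ 871, 2376^64 ≡ 7114, 2376^128 ≡ 6178, 2376^256 ≡ 6813, 2376^512 ≡ 1230, 2376^1024 ≡ 9846.
1491 = 1024 + 256 + 128 + 64 + 16 + 2 + 1, so 2376^1491 ≡ 9846·6813·6178·7114·246·2959·2376 ≡ 1641 (mod 11929).
x_0 = 1641.
x_1 = 1641^2 mod 11929 = 8856.

8856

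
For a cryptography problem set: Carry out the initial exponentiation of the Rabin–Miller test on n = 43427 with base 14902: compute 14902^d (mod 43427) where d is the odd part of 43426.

n − 1 = 43426 = 2^1 · 21713, so s = 1 and d = 21713.
Repeated squaring mod 43427: 14902^1 ≡ 14902, 14902^2 ≡ 27353, 14902^4 ≡ 26253, 14902^8 ≡ 33519, 14902^16 ≡ 23444, 14902^32 ≡ 9024, 14902^64 ≡ 6951, 14902^128 ≡ 25577, 14902^256 ≡ 42028, 14902^512 ≡ 2986, 14902^1024 ≡ 13661, 14902^2048 ≡ 17102, 14902^4096 ≡ 40986, 14902^8192 ≡ 8982, 14902^16384 ≡ 32385.
21713 = 16384 + 4096 + 1024 + 128 + 64 + 16 + 1, so 14902^21713 ≡ 32385·40986·13661·25577·6951·23444·14902 ≡ 1 (mod 43427).

1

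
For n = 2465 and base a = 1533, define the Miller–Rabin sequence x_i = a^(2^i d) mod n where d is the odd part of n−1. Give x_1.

n − 1 = 2464 = 2^5 · 77, so s = 5 and d = 77.
x_0 = 1533^77 mod 2465 = 233.
x_1 = 233^2 mod 2465 = 59.

59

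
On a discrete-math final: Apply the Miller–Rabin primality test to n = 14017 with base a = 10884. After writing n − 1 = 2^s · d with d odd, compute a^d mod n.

6060

n − 1 = 14016 = 2^6 · 219, so s = 6 and d = 219.
10884^219 mod 14017 = 6060.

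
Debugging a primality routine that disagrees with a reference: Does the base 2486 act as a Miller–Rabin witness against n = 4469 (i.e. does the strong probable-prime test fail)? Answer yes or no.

n − 1 = 4468 = 2^2 · 1117, so s = 2 and d = 1117.
x_0 = 2486^1117 mod 4469 = 145.
x_0 is neither 1 nor 4468, so continue squaring.
x_1 = 145^2 mod 4469 = 3149.
Reached i = s−1 = 1 without hitting −1: 2486 is a Miller–Rabin witness and 4469 is composite.

yes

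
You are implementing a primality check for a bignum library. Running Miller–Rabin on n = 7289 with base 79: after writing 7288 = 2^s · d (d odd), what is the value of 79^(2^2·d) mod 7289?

4789

n − 1 = 7288 = 2^3 · 911, so s = 3 and d = 911.
By repeated squaring, 79^911 ≡ 5441 (mod 7289).
x_0 = 5441.
x_1 = 5441^2 mod 7289 = 3852.
x_2 = 3852^2 mod 7289 = 4789.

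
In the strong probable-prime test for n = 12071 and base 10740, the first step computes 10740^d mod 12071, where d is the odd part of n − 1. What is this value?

n − 1 = 12070 = 2^1 · 6035, so s = 1 and d = 6035.
10740^6035 mod 12071 = 1.

1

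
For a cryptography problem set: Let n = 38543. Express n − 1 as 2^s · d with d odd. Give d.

Halving: 38542 → 19271; 19271 is odd.
So 38542 = 2^1 · 19271.

19271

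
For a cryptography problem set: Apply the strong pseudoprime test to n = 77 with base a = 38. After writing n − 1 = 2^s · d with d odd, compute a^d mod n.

n − 1 = 76 = 2^2 · 19, so s = 2 and d = 19.
By repeated squaring, 38^19 ≡ 31 (mod 77).

31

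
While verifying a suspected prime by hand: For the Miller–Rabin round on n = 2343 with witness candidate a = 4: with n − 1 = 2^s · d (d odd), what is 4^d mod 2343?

n − 1 = 2342 = 2^1 · 1171, so s = 1 and d = 1171.
4^1171 mod 2343 = 2281.

2281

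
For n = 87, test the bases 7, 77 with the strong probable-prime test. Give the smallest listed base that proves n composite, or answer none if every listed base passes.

n − 1 = 86 = 2^1 · 43, so s = 1 and d = 43.
Base 7: x_0 = 7^43 mod 87 = 7. x_0 ∉ {1, 86} and s = 1, so 7 is a Miller–Rabin witness and 87 is composite.
Base 77: x_0 = 77^43 mod 87 = 68. x_0 ∉ {1, 86} and s = 1, so 77 is a Miller–Rabin witness and 87 is composite.
The smallest witness among the given bases is 7.

7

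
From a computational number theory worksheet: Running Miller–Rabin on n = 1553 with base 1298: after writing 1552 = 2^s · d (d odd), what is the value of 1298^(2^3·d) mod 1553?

n − 1 = 1552 = 2^4 · 97, so s = 4 and d = 97.
x_0 = 1298^97 mod 1553 = 605.
x_1 = 605^2 mod 1553 = 1070.
x_2 = 1070^2 mod 1553 = 339.
x_3 = 339^2 mod 1553 = 1552.

1552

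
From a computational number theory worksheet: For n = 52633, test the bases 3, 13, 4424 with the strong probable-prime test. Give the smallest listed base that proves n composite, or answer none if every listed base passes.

n − 1 = 52632 = 2^3 · 6579, so s = 3 and d = 6579.
Base 3: x_0 = 3^6579 mod 52633 = 3604. x_0 is neither 1 nor 52632, so continue squaring. x_1 = 3604^2 mod 52633 = 41098. x_2 = 41098^2 mod 52633 = 1. x_2 = 1 but x_1 ≠ ±1, a nontrivial square root of 1 — 3 is a witness and 52633 is composite.
Base 13: x_0 = 13^6579 mod 52633 = 36875. x_0 is neither 1 nor 52632, so continue squaring. x_1 = 36875^2 mod 52633 = 44703. x_2 = 44703^2 mod 52633 = 41098. Reached i = s−1 = 2 without hitting −1: 13 is a Miller–Rabin witness and 52633 is composite.
Base 4424: x_0 = 4424^6579 mod 52633 = 34300. x_0 is neither 1 nor 52632, so continue squaring. x_1 = 34300^2 mod 52633 = 37184. x_2 = 37184^2 mod 52633 = 33579. Reached i = s−1 = 2 without hitting −1: 4424 is a Miller–Rabin witness and 52633 is composite.
The smallest witness among the given bases is 3.

3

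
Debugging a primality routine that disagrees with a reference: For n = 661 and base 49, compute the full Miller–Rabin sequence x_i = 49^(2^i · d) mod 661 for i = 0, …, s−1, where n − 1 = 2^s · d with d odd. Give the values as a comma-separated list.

n − 1 = 660 = 2^2 · 165, so s = 2 and d = 165.
x_0 = 49^165 mod 661 = 660.
x_1 = 660^2 mod 661 = 1.

660, 1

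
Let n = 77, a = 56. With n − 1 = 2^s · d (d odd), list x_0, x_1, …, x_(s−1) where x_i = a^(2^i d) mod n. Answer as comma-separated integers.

56, 56

n − 1 = 76 = 2^2 · 19, so s = 2 and d = 19.
x_0 = 56^19 mod 77 = 56.
x_1 = 56^2 mod 77 = 56.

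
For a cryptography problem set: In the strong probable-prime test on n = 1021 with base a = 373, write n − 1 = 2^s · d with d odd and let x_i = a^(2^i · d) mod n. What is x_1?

n − 1 = 1020 = 2^2 · 255, so s = 2 and d = 255.
x_0 = 373^255 mod 1021 = 374.
x_1 = 374^2 mod 1021 = 1020.

1020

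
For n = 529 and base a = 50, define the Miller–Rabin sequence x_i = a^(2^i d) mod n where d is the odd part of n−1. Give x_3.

n − 1 = 528 = 2^4 · 33, so s = 4 and d = 33.
Repeated squaring mod 529: 50^1 ≡ 50, 50^2 ≡ 384, 50^4 ≡ 394, 50^8 ≡ 239, 50^16 ≡ 518, 50^32 ≡ 121.
33 = 32 + 1, so 50^33 ≡ 121·50 ≡ 231 (mod 529).
x_0 = 231.
x_1 = 231^2 mod 529 = 461.
x_2 = 461^2 mod 529 = 392.
x_3 = 392^2 mod 529 = 254.

254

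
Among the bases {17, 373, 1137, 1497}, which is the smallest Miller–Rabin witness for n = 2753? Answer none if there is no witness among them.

n − 1 = 2752 = 2^6 · 43, so s = 6 and d = 43.
Base 17: x_0 = 17^43 mod 2753 = 1386. x_0 is neither 1 nor 2752, so continue squaring. x_1 = 1386^2 mod 2753 = 2155. x_2 = 2155^2 mod 2753 = 2467. x_3 = 2467^2 mod 2753 = 1959. x_4 = 1959^2 mod 2753 = 2752. x_4 ≡ −1, so 17 is not a witness.
Base 373: x_0 = 373^43 mod 2753 = 488. x_0 is neither 1 nor 2752, so continue squaring. x_1 = 488^2 mod 2753 = 1386. x_2 = 1386^2 mod 2753 = 2155. x_3 = 2155^2 mod 2753 = 2467. x_4 = 2467^2 mod 2753 = 1959. x_5 = 1959^2 mod 2753 = 2752. x_5 ≡ −1, so 373 is not a witness.
Base 1137: x_0 = 1137^43 mod 2753 = 459. x_0 is neither 1 nor 2752, so continue squaring. x_1 = 459^2 mod 2753 = 1453. x_2 = 1453^2 mod 2753 = 2411. x_3 = 2411^2 mod 2753 = 1338. x_4 = 1338^2 mod 2753 = 794. x_5 = 794^2 mod 2753 = 2752. x_5 ≡ −1, so 1137 is not a witness.
Base 1497: x_0 = 1497^43 mod 2753 = 701. x_0 is neither 1 nor 2752, so continue squaring. x_1 = 701^2 mod 2753 = 1367. x_2 = 1367^2 mod 2753 = 2155. x_3 = 2155^2 mod 2753 = 2467. x_4 = 2467^2 mod 2753 = 1959. x_5 = 1959^2 mod 2753 = 2752. x_5 ≡ −1, so 1497 is not a witness.
No listed base is a witness for 2753.

none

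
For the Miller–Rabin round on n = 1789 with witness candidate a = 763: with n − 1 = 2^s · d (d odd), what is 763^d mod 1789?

n − 1 = 1788 = 2^2 · 447, so s = 2 and d = 447.
763^447 mod 1789 = 1788.

1788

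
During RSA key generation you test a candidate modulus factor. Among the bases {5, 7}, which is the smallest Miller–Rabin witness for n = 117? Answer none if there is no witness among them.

n − 1 = 116 = 2^2 · 29, so s = 2 and d = 29.
Base 5: x_0 = 5^29 mod 117 = 83. x_0 is neither 1 nor 116, so continue squaring. x_1 = 83^2 mod 117 = 103. Reached i = s−1 = 1 without hitting −1: 5 is a Miller–Rabin witness and 117 is composite.
Base 7: x_0 = 7^29 mod 117 = 76. x_0 is neither 1 nor 116, so continue squaring. x_1 = 76^2 mod 117 = 43. Reached i = s−1 = 1 without hitting −1: 7 is a Miller–Rabin witness and 117 is composite.
The smallest witness among the given bases is 5.

5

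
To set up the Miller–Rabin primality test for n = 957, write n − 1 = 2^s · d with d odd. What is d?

239

Halving: 956 → 478 → 239; 239 is odd.
So 956 = 2^2 · 239.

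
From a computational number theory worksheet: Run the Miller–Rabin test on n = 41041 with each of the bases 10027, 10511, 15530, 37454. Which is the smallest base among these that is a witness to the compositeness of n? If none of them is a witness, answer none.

10511

n − 1 = 41040 = 2^4 · 2565, so s = 4 and d = 2565.
Base 10027: x_0 = 10027^2565 mod 41041 = 41040. x_0 = 41040 ≡ −1, so 10027 is not a witness.
Base 10511: x_0 = 10511^2565 mod 41041 = 13749. x_0 is neither 1 nor 41040, so continue squaring. x_1 = 13749^2 mod 41041 = 155. x_2 = 155^2 mod 41041 = 24025. x_3 = 24025^2 mod 41041 = 1. x_3 = 1 but x_2 ≠ ±1, a nontrivial square root of 1 — 10511 is a witness and 41041 is composite.
Base 15530: x_0 = 15530^2565 mod 41041 = 6469. x_0 is neither 1 nor 41040, so continue squaring. x_1 = 6469^2 mod 41041 = 27182. x_2 = 27182^2 mod 41041 = 1. x_2 = 1 but x_1 ≠ ±1, a nontrivial square root of 1 — 15530 is a witness and 41041 is composite.
Base 37454: x_0 = 37454^2565 mod 41041 = 23297. x_0 is neither 1 nor 41040, so continue squaring. x_1 = 23297^2 mod 41041 = 24025. x_2 = 24025^2 mod 41041 = 1. x_2 = 1 but x_1 ≠ ±1, a nontrivial square root of 1 — 37454 is a witness and 41041 is composite.
The smallest witness among the given bases is 10511.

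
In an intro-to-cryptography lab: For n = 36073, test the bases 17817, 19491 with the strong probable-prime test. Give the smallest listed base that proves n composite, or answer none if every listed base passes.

none

n − 1 = 36072 = 2^3 · 4509, so s = 3 and d = 4509.
Base 17817: x_0 = 17817^4509 mod 36073 = 19498. x_0 is neither 1 nor 36072, so continue squaring. x_1 = 19498^2 mod 36073 = 34730. x_2 = 34730^2 mod 36073 = 36072. x_2 ≡ −1, so 17817 is not a witness.
Base 19491: x_0 = 19491^4509 mod 36073 = 1. x_0 = 1, so 19491 is not a witness.
No listed base is a witness for 36073.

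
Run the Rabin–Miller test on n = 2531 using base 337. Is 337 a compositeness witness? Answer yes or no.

no

n − 1 = 2530 = 2^1 · 1265, so s = 1 and d = 1265.
By repeated squaring, 337^1265 ≡ 1 (mod 2531).
x_0 = 337^1265 mod 2531 = 1.
x_0 = 1, so 337 is not a witness.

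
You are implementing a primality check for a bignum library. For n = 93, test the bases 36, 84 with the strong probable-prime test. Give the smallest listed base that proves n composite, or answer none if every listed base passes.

n − 1 = 92 = 2^2 · 23, so s = 2 and d = 23.
Base 36: x_0 = 36^23 mod 93 = 87. x_0 is neither 1 nor 92, so continue squaring. x_1 = 87^2 mod 93 = 36. Reached i = s−1 = 1 without hitting −1: 36 is a Miller–Rabin witness and 93 is composite.
Base 84: x_0 = 84^23 mod 93 = 3. x_0 is neither 1 nor 92, so continue squaring. x_1 = 3^2 mod 93 = 9. Reached i = s−1 = 1 without hitting −1: 84 is a Miller–Rabin witness and 93 is composite.
The smallest witness among the given bases is 36.

36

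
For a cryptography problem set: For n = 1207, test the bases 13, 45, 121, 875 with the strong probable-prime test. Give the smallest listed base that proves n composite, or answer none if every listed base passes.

13

n − 1 = 1206 = 2^1 · 603, so s = 1 and d = 603.
Base 13: x_0 = 13^603 mod 1207 = 633. x_0 ∉ {1, 1206} and s = 1, so 13 is a Miller–Rabin witness and 1207 is composite.
Base 45: x_0 = 45^603 mod 1207 = 471. x_0 ∉ {1, 1206} and s = 1, so 45 is a Miller–Rabin witness and 1207 is composite.
Base 121: x_0 = 121^603 mod 1207 = 144. x_0 ∉ {1, 1206} and s = 1, so 121 is a Miller–Rabin witness and 1207 is composite.
Base 875: x_0 = 875^603 mod 1207 = 733. x_0 ∉ {1, 1206} and s = 1, so 875 is a Miller–Rabin witness and 1207 is composite.
The smallest witness among the given bases is 13.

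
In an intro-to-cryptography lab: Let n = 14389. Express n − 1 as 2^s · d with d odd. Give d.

Halving: 14388 → 7194 → 3597; 3597 is odd.
So 14388 = 2^2 · 3597.

3597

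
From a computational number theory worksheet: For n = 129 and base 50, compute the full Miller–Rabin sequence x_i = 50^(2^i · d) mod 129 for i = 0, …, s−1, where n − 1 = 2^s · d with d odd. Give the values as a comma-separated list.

n − 1 = 128 = 2^7 · 1, so s = 7 and d = 1.
x_0 = 50^1 mod 129 = 50.
x_1 = 50^2 mod 129 = 49.
x_2 = 49^2 mod 129 = 79.
x_3 = 79^2 mod 129 = 49.
x_4 = 49^2 mod 129 = 79.
x_5 = 79^2 mod 129 = 49.
x_6 = 49^2 mod 129 = 79.

50, 49, 79, 49, 79, 49, 79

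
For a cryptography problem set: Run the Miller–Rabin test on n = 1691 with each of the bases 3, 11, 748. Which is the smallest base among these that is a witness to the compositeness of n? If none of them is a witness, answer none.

3

n − 1 = 1690 = 2^1 · 845, so s = 1 and d = 845.
Base 3: x_0 = 3^845 mod 1691 = 431. x_0 ∉ {1, 1690} and s = 1, so 3 is a Miller–Rabin witness and 1691 is composite.
Base 11: x_0 = 11^845 mod 1691 = 292. x_0 ∉ {1, 1690} and s = 1, so 11 is a Miller–Rabin witness and 1691 is composite.
Base 748: x_0 = 748^845 mod 1691 = 524. x_0 ∉ {1, 1690} and s = 1, so 748 is a Miller–Rabin witness and 1691 is composite.
The smallest witness among the given bases is 3.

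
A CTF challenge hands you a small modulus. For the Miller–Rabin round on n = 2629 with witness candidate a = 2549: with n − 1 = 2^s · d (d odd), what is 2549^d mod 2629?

n − 1 = 2628 = 2^2 · 657, so s = 2 and d = 657.
Repeated squaring mod 2629: 2549^1 ≡ 2549, 2549^2 ≡ 1142, 2549^4 ≡ 180, 2549^8 ≡ 852, 2549^16 ≡ 300, 2549^32 ≡ 614, 2549^64 ≡ 1049, 2549^128 ≡ 1479, 2549^256 ≡ 113, 2549^512 ≡ 2253.
657 = 512 + 128 + 16 + 1, so 2549^657 ≡ 2253·1479·300·2549 ≡ 1553 (mod 2629).

1553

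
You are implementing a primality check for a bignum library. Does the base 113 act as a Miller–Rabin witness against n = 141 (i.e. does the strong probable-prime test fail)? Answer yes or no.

yes

n − 1 = 140 = 2^2 · 35, so s = 2 and d = 35.
Repeated squaring mod 141: 113^1 ≡ 113, 113^2 ≡ 79, 113^4 ≡ 37, 113^8 ≡ 100, 113^16 ≡ 130, 113^32 ≡ 121.
35 = 32 + 2 + 1, so 113^35 ≡ 121·79·113 ≡ 107 (mod 141).
x_0 = 113^35 mod 141 = 107.
x_0 is neither 1 nor 140, so continue squaring.
x_1 = 107^2 mod 141 = 28.
Reached i = s−1 = 1 without hitting −1: 113 is a Miller–Rabin witness and 141 is composite.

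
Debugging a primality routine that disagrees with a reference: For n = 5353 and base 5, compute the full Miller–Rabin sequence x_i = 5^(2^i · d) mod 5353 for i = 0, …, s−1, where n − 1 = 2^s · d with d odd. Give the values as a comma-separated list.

2562, 1066, 1520

n − 1 = 5352 = 2^3 · 669, so s = 3 and d = 669.
x_0 = 5^669 mod 5353 = 2562.
x_1 = 2562^2 mod 5353 = 1066.
x_2 = 1066^2 mod 5353 = 1520.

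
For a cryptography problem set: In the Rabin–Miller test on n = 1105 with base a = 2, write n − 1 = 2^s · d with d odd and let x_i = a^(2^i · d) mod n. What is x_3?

n − 1 = 1104 = 2^4 · 69, so s = 4 and d = 69.
Repeated squaring mod 1105: 2^1 ≡ 2, 2^2 ≡ 4, 2^4 ≡ 16, 2^8 ≡ 256, 2^16 ≡ 341, 2^32 ≡ 256, 2^64 ≡ 341.
69 = 64 + 4 + 1, so 2^69 ≡ 341·16·2 ≡ 967 (mod 1105).
x_0 = 967.
x_1 = 967^2 mod 1105 = 259.
x_2 = 259^2 mod 1105 = 781.
x_3 = 781^2 mod 1105 = 1.

1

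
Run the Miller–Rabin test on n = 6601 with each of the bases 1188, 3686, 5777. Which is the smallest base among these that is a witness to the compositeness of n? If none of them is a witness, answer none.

none

n − 1 = 6600 = 2^3 · 825, so s = 3 and d = 825.
Base 1188: x_0 = 1188^825 mod 6601 = 6600. x_0 = 6600 ≡ −1, so 1188 is not a witness.
Base 3686: x_0 = 3686^825 mod 6601 = 1. x_0 = 1, so 3686 is not a witness.
Base 5777: x_0 = 5777^825 mod 6601 = 1. x_0 = 1, so 5777 is not a witness.
No listed base is a witness for 6601.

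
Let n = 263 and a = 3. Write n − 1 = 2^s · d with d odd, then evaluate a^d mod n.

1

n − 1 = 262 = 2^1 · 131, so s = 1 and d = 131.
3^131 mod 263 = 1.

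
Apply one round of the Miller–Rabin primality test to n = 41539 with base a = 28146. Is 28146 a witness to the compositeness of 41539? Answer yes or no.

n − 1 = 41538 = 2^1 · 20769, so s = 1 and d = 20769.
x_0 = 28146^20769 mod 41539 = 41538.
x_0 = 41538 ≡ −1, so 28146 is not a witness.

no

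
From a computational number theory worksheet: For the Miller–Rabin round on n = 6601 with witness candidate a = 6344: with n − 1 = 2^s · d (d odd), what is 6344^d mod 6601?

3242

n − 1 = 6600 = 2^3 · 825, so s = 3 and d = 825.
Repeated squaring mod 6601: 6344^1 ≡ 6344, 6344^2 ≡ 39, 6344^4 ≡ 1521, 6344^8 ≡ 3091, 6344^16 ≡ 2634, 6344^32 ≡ 305, 6344^64 ≡ 611, 6344^128 ≡ 3665, 6344^256 ≡ 5791, 6344^512 ≡ 2601.
825 = 512 + 256 + 32 + 16 + 8 + 1, so 6344^825 ≡ 2601·5791·305·2634·3091·6344 ≡ 3242 (mod 6601).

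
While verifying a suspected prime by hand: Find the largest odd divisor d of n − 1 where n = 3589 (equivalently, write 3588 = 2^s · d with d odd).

Halving: 3588 → 1794 → 897; 897 is odd.
So 3588 = 2^2 · 897.

897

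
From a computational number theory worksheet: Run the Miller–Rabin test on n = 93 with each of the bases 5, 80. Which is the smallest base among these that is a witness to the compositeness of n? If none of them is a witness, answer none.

n − 1 = 92 = 2^2 · 23, so s = 2 and d = 23.
Base 5: x_0 = 5^23 mod 93 = 56. x_0 is neither 1 nor 92, so continue squaring. x_1 = 56^2 mod 93 = 67. Reached i = s−1 = 1 without hitting −1: 5 is a Miller–Rabin witness and 93 is composite.
Base 80: x_0 = 80^23 mod 93 = 38. x_0 is neither 1 nor 92, so continue squaring. x_1 = 38^2 mod 93 = 49. Reached i = s−1 = 1 without hitting −1: 80 is a Miller–Rabin witness and 93 is composite.
The smallest witness among the given bases is 5.

5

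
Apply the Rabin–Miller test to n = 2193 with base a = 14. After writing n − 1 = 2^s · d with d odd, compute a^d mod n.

1601

n − 1 = 2192 = 2^4 · 137, so s = 4 and d = 137.
Repeated squaring mod 2193: 14^1 ≡ 14, 14^2 ≡ 196, 14^4 ≡ 1135, 14^8 ≡ 934, 14^16 ≡ 1735, 14^32 ≡ 1429, 14^64 ≡ 358, 14^128 ≡ 970.
137 = 128 + 8 + 1, so 14^137 ≡ 970·934·14 ≡ 1601 (mod 2193).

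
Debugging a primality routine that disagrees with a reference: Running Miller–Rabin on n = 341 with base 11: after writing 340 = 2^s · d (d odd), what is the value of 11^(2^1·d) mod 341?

242

n − 1 = 340 = 2^2 · 85, so s = 2 and d = 85.
x_0 = 11^85 mod 341 = 88.
x_1 = 88^2 mod 341 = 242.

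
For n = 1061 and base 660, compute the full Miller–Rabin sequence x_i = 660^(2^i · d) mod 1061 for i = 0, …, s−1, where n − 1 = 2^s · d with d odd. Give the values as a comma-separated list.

103, 1060

n − 1 = 1060 = 2^2 · 265, so s = 2 and d = 265.
x_0 = 660^265 mod 1061 = 103.
x_1 = 103^2 mod 1061 = 1060.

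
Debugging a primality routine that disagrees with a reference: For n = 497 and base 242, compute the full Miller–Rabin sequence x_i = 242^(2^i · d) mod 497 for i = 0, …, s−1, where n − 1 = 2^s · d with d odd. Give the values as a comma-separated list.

n − 1 = 496 = 2^4 · 31, so s = 4 and d = 31.
x_0 = 242^31 mod 497 = 382.
x_1 = 382^2 mod 497 = 303.
x_2 = 303^2 mod 497 = 361.
x_3 = 361^2 mod 497 = 107.

382, 303, 361, 107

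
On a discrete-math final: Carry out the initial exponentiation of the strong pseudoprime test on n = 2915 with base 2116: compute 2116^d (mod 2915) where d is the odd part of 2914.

2381

n − 1 = 2914 = 2^1 · 1457, so s = 1 and d = 1457.
Repeated squaring mod 2915: 2116^1 ≡ 2116, 2116^2 ≡ 16, 2116^4 ≡ 256, 2116^8 ≡ 1406, 2116^16 ≡ 466, 2116^32 ≡ 1446, 2116^64 ≡ 861, 2116^128 ≡ 911, 2116^256 ≡ 2061, 2116^512 ≡ 566, 2116^1024 ≡ 2621.
1457 = 1024 + 256 + 128 + 32 + 16 + 1, so 2116^1457 ≡ 2621·2061·911·1446·466·2116 ≡ 2381 (mod 2915).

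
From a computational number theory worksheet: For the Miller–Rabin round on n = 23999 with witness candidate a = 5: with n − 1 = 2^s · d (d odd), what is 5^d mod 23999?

n − 1 = 23998 = 2^1 · 11999, so s = 1 and d = 11999.
Repeated squaring mod 23999: 5^1 ≡ 5, 5^2 ≡ 25, 5^4 ≡ 625, 5^8 ≡ 6641, 5^16 ≡ 16718, 5^32 ≡ 23169, 5^64 ≡ 16928, 5^128 ≡ 9124, 5^256 ≡ 18844, 5^512 ≡ 7132, 5^1024 ≡ 11543, 5^2048 ≡ 22400, 5^4096 ≡ 12907, 5^8192 ≡ 13590.
11999 = 8192 + 2048 + 1024 + 512 + 128 + 64 + 16 + 8 + 4 + 2 + 1, so 5^11999 ≡ 13590·22400·11543·7132·9124·16928·16718·6641·625·25·5 ≡ 12540 (mod 23999).

12540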